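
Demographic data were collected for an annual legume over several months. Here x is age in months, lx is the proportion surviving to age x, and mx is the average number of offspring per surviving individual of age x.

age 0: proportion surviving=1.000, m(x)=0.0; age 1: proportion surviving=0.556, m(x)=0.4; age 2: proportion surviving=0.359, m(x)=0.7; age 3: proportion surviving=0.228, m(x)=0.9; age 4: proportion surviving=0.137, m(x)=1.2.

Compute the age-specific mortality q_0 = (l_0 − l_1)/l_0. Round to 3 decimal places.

q_0 = (l_0 − l_1) / l_0 = (1 − 0.556) / 1
     = 0.444 / 1 = 0.444 → 0.444

0.444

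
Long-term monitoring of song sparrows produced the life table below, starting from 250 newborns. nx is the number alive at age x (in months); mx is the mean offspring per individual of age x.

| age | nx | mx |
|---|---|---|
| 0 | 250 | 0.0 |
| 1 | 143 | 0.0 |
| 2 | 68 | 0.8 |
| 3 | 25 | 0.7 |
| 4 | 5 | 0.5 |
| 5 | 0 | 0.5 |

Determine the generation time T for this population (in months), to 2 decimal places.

2.30

lx = nx/n0 = nx/250: 1, 0.572, 0.272, 0.1, 0.02, 0
lx·mx: 0, 0, 0.2176, 0.07, 0.01, 0 → R0 = 0.2976
x·lx·mx: 0, 0, 0.4352, 0.21, 0.04, 0 → Σ = 0.6852
T = 0.6852 / 0.2976 = 2.302419… → 2.30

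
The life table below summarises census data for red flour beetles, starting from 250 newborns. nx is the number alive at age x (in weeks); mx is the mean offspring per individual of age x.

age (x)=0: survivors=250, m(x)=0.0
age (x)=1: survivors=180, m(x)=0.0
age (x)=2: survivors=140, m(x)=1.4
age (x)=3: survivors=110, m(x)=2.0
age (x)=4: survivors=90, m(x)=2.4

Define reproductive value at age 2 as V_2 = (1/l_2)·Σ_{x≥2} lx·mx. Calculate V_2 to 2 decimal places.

lx = nx/n0 = nx/250: 1, 0.72, 0.56, 0.44, 0.36
lx·mx for x ≥ 2: 0.784, 0.88, 0.864 → sum = 2.528
V_2 = 2.528 / l_2 = 2.528 / 0.56 = 4.514286… → 4.51

4.51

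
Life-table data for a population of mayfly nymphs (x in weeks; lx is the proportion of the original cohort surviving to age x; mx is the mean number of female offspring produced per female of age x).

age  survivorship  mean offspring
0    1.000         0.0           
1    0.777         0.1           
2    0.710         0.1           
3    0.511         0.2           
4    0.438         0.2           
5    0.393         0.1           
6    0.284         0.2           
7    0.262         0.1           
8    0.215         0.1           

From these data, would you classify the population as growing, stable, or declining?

declining

R0 = Σ lx·mx = 0 + 0.0777 + 0.071 + 0.1022 + 0.0876 + 0.0393 + 0.0568 + 0.0262 + 0.0215 = 0.4823
R0 < 1, so the population is declining.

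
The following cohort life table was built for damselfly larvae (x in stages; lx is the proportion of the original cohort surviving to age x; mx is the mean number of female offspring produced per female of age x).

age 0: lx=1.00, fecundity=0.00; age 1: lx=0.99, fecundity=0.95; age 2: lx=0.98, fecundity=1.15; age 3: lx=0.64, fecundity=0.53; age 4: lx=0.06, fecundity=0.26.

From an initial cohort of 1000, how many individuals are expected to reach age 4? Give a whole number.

Expected survivors = N0 · l_4 = 1000 × 0.06 = 60 → 60

60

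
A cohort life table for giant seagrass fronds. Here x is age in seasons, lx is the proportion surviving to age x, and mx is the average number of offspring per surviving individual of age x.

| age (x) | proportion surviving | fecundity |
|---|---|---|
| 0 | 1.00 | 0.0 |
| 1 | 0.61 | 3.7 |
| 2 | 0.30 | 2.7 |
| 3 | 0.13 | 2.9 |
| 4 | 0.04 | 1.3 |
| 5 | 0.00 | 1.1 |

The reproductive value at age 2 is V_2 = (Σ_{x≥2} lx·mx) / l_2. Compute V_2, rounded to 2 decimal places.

4.13

lx·mx for x ≥ 2: 0.81, 0.377, 0.052, 0 → sum = 1.239
V_2 = 1.239 / l_2 = 1.239 / 0.3 = 4.13 → 4.13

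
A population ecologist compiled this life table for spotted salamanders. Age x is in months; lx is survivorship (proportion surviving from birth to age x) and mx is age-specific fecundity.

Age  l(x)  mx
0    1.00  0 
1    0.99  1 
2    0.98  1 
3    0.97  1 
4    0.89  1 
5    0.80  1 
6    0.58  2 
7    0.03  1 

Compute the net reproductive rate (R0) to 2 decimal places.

lx·mx by age: 0, 0.99, 0.98, 0.97, 0.89, 0.8, 1.16, 0.03
R0 = Σ lx·mx = 5.82 → 5.82

5.82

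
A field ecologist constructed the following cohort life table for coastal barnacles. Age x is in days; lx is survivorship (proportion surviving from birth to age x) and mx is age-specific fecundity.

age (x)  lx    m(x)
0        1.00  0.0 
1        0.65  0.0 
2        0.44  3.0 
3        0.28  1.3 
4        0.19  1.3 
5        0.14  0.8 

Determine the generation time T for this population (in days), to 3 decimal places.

2.584

lx·mx: 0, 0, 1.32, 0.364, 0.247, 0.112 → R0 = 2.043
x·lx·mx: 0, 0, 2.64, 1.092, 0.988, 0.56 → Σ = 5.28
T = 5.28 / 2.043 = 2.584435… → 2.584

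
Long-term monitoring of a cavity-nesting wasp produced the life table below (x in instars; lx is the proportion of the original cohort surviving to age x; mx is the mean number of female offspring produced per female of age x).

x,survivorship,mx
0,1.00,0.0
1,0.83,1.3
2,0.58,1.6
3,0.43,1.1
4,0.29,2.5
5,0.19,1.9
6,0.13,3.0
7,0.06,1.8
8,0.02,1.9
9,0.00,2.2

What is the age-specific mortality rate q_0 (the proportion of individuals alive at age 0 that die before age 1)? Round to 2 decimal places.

0.17

q_0 = (l_0 − l_1) / l_0 = (1 − 0.83) / 1
     = 0.17 / 1 = 0.17 → 0.17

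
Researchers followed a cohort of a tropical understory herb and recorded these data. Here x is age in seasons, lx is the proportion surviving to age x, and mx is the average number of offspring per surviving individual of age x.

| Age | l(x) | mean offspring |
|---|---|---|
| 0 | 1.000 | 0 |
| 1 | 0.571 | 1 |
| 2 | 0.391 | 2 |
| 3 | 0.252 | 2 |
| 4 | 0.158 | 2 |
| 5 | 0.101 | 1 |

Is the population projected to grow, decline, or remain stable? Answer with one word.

R0 = Σ lx·mx = 0 + 0.571 + 0.782 + 0.504 + 0.316 + 0.101 = 2.274
R0 > 1, so the population is growing.

growing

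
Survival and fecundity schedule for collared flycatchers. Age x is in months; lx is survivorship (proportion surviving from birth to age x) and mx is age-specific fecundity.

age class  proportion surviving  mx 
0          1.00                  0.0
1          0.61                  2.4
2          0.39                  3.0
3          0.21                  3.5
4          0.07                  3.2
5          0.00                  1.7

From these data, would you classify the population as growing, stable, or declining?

growing

R0 = Σ lx·mx = 0 + 1.464 + 1.17 + 0.735 + 0.224 + 0 = 3.593
R0 > 1, so the population is growing.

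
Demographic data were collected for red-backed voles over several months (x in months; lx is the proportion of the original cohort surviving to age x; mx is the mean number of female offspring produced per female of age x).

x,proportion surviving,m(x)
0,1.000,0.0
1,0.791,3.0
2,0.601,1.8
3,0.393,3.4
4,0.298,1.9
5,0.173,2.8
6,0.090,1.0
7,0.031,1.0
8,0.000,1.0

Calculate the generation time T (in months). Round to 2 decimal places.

lx·mx: 0, 2.373, 1.0818, 1.3362, 0.5662, 0.4844, 0.09, 0.031, 0 → R0 = 5.9626
x·lx·mx: 0, 2.373, 2.1636, 4.0086, 2.2648, 2.422, 0.54, 0.217, 0 → Σ = 13.989
T = 13.989 / 5.9626 = 2.346124… → 2.35

2.35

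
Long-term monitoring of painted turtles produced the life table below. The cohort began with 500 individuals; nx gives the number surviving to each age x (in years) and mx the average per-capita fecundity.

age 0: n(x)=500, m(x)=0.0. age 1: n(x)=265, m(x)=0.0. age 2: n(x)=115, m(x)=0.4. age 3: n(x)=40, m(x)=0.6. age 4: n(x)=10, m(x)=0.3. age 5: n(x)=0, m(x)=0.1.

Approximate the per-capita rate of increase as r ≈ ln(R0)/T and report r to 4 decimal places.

lx = nx/n0 = nx/500: 1, 0.53, 0.23, 0.08, 0.02, 0
R0 = Σ lx·mx = 0 + 0 + 0.092 + 0.048 + 0.006 + 0 = 0.146
Σ x·lx·mx = 0.352; T = 0.352/0.146 = 2.41096…
r ≈ ln(R0)/T = ln(0.146)/2.41096… = -0.798084… → -0.7981

-0.7981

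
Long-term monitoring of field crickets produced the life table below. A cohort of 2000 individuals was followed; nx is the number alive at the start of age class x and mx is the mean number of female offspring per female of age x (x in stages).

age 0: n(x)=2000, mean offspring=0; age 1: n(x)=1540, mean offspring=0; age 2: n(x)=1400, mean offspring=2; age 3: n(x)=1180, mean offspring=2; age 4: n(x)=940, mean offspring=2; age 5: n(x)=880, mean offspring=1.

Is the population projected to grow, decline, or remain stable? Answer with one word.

lx = nx/n0 = nx/2000: 1, 0.77, 0.7, 0.59, 0.47, 0.44
R0 = Σ lx·mx = 0 + 0 + 1.4 + 1.18 + 0.94 + 0.44 = 3.96
R0 > 1, so the population is growing.

growing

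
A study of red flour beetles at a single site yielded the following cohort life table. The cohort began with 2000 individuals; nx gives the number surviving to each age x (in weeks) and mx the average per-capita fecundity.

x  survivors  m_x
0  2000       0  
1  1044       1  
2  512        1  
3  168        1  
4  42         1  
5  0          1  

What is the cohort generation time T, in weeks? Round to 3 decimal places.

lx = nx/n0 = nx/2000: 1, 0.522, 0.256, 0.084, 0.021, 0
lx·mx: 0, 0.522, 0.256, 0.084, 0.021, 0 → R0 = 0.883
x·lx·mx: 0, 0.522, 0.512, 0.252, 0.084, 0 → Σ = 1.37
T = 1.37 / 0.883 = 1.551529… → 1.552

1.552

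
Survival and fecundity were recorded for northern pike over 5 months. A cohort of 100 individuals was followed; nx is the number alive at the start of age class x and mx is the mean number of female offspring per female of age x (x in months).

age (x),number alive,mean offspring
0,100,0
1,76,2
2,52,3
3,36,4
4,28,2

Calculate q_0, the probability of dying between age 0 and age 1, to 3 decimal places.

0.240

lx = nx/n0 = nx/100: 1, 0.76, 0.52, 0.36, 0.28
q_0 = (l_0 − l_1) / l_0 = (1 − 0.76) / 1
     = 0.24 / 1 = 0.24 → 0.240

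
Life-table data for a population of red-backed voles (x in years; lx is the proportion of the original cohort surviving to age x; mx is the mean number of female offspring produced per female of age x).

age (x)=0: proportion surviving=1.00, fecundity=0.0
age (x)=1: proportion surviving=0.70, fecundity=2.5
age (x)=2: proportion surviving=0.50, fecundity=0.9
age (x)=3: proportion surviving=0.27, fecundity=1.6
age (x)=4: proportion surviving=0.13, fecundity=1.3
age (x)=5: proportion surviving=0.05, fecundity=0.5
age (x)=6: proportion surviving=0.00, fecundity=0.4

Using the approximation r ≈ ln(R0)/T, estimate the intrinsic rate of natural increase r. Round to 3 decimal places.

R0 = Σ lx·mx = 0 + 1.75 + 0.45 + 0.432 + 0.169 + 0.025 + 0 = 2.826
Σ x·lx·mx = 4.747; T = 4.747/2.826 = 1.67976…
r ≈ ln(R0)/T = ln(2.826)/1.67976… = 0.61846… → 0.618

0.618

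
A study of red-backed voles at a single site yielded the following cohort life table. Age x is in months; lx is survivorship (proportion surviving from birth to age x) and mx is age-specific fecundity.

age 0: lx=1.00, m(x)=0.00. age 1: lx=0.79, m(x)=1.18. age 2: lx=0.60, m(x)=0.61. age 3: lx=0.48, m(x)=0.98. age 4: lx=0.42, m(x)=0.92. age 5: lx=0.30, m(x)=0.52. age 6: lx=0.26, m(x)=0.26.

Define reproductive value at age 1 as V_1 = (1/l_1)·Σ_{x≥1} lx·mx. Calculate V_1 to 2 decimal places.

lx·mx for x ≥ 1: 0.9322, 0.366, 0.4704, 0.3864, 0.156, 0.0676 → sum = 2.3786
V_1 = 2.3786 / l_1 = 2.3786 / 0.79 = 3.010886… → 3.01

3.01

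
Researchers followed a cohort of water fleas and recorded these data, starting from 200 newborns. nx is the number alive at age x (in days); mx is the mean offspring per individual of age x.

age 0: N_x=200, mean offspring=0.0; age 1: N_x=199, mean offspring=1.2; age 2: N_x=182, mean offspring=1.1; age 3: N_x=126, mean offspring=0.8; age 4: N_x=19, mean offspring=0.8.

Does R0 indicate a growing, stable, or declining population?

lx = nx/n0 = nx/200: 1, 0.995, 0.91, 0.63, 0.095
R0 = Σ lx·mx = 0 + 1.194 + 1.001 + 0.504 + 0.076 = 2.775
R0 > 1, so the population is growing.

growing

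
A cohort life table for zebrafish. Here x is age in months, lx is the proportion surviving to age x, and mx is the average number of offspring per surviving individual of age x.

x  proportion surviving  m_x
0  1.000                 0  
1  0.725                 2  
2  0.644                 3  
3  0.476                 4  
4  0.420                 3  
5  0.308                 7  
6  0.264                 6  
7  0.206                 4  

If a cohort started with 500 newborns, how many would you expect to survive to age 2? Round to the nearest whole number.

Expected survivors = N0 · l_2 = 500 × 0.644 = 322 → 322

322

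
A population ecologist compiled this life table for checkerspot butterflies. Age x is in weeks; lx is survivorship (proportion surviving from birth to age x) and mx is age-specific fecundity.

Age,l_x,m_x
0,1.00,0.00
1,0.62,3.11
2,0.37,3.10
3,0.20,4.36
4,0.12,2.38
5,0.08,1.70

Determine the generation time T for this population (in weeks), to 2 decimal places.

1.98

lx·mx: 0, 1.9282, 1.147, 0.872, 0.2856, 0.136 → R0 = 4.3688
x·lx·mx: 0, 1.9282, 2.294, 2.616, 1.1424, 0.68 → Σ = 8.6606
T = 8.6606 / 4.3688 = 1.982375… → 1.98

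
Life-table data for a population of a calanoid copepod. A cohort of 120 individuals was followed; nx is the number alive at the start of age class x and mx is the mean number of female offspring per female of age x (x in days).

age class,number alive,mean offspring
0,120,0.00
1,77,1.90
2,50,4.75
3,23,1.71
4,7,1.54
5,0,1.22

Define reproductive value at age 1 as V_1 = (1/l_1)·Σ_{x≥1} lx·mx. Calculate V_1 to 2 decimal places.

5.64

lx = nx/n0 = nx/120: 1, 0.64167…, 0.41667…, 0.19167…, 0.05833…, 0
lx·mx for x ≥ 1: 1.219167…, 1.979167…, 0.32775…, 0.089833…, 0 → sum = 3.615917…
V_1 = 3.615917… / l_1 = 3.615917… / 0.641667… = 5.635195… → 5.64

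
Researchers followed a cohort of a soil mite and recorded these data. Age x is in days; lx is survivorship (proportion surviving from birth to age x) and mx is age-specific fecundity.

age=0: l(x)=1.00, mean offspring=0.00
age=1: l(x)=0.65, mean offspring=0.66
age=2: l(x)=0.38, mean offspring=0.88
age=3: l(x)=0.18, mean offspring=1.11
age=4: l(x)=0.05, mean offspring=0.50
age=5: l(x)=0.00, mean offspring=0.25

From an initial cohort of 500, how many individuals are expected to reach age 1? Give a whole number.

Expected survivors = N0 · l_1 = 500 × 0.65 = 325 → 325

325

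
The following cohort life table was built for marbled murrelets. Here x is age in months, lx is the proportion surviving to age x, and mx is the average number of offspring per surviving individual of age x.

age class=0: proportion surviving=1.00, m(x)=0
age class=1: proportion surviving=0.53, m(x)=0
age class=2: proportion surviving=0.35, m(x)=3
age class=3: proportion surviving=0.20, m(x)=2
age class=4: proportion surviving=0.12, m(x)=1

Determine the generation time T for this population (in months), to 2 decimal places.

lx·mx: 0, 0, 1.05, 0.4, 0.12 → R0 = 1.57
x·lx·mx: 0, 0, 2.1, 1.2, 0.48 → Σ = 3.78
T = 3.78 / 1.57 = 2.407643… → 2.41

2.41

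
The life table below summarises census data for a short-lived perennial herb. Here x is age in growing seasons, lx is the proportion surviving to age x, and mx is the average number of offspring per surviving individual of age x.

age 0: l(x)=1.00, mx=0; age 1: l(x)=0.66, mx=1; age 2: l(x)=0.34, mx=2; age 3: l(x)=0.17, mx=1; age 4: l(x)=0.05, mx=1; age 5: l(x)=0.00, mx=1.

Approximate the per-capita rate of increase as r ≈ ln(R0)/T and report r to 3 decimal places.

R0 = Σ lx·mx = 0 + 0.66 + 0.68 + 0.17 + 0.05 + 0 = 1.56
Σ x·lx·mx = 2.73; T = 2.73/1.56 = 1.75
r ≈ ln(R0)/T = ln(1.56)/1.75 = 0.25411… → 0.254

0.254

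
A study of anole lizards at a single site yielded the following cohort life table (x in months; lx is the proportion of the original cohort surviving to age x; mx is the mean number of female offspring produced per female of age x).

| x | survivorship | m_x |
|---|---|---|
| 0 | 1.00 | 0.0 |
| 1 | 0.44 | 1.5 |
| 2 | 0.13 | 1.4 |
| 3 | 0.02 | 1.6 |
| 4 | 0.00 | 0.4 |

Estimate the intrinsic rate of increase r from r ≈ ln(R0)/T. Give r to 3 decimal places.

-0.105

R0 = Σ lx·mx = 0 + 0.66 + 0.182 + 0.032 + 0 = 0.874
Σ x·lx·mx = 1.12; T = 1.12/0.874 = 1.28146…
r ≈ ln(R0)/T = ln(0.874)/1.28146… = -0.10509… → -0.105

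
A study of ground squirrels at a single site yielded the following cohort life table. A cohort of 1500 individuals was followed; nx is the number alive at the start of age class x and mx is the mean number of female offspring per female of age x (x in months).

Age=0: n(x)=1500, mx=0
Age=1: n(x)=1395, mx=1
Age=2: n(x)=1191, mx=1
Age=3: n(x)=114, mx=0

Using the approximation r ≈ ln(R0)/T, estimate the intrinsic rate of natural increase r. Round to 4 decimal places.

lx = nx/n0 = nx/1500: 1, 0.93, 0.794, 0.076
R0 = Σ lx·mx = 0 + 0.93 + 0.794 + 0 = 1.724
Σ x·lx·mx = 2.518; T = 2.518/1.724 = 1.46056…
r ≈ ln(R0)/T = ln(1.724)/1.46056… = 0.372904… → 0.3729

0.3729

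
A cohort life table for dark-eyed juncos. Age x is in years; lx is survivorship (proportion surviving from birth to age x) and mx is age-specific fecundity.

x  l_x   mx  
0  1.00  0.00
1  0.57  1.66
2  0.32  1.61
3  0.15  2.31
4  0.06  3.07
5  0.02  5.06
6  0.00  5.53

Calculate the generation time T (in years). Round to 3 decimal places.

2.035

lx·mx: 0, 0.9462, 0.5152, 0.3465, 0.1842, 0.1012, 0 → R0 = 2.0933
x·lx·mx: 0, 0.9462, 1.0304, 1.0395, 0.7368, 0.506, 0 → Σ = 4.2589
T = 4.2589 / 2.0933 = 2.034539… → 2.035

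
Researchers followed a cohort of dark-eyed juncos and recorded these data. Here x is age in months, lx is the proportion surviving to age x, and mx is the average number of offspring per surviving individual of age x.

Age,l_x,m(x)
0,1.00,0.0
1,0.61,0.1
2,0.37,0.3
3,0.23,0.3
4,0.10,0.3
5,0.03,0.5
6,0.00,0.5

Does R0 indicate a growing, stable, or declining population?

R0 = Σ lx·mx = 0 + 0.061 + 0.111 + 0.069 + 0.03 + 0.015 + 0 = 0.286
R0 < 1, so the population is declining.

declining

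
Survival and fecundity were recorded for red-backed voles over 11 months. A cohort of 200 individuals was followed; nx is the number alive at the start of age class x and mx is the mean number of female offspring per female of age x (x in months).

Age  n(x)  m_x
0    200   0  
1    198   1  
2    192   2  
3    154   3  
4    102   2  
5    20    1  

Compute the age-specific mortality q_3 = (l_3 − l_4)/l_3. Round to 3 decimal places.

0.338

lx = nx/n0 = nx/200: 1, 0.99, 0.96, 0.77, 0.51, 0.1
q_3 = (l_3 − l_4) / l_3 = (0.77 − 0.51) / 0.77
     = 0.26 / 0.77 = 0.337662… → 0.338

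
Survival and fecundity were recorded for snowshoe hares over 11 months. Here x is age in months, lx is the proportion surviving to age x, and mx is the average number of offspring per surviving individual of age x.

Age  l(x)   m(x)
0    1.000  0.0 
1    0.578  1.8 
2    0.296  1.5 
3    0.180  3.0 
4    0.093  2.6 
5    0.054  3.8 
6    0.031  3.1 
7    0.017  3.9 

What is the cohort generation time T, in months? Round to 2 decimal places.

2.50

lx·mx: 0, 1.0404, 0.444, 0.54, 0.2418, 0.2052, 0.0961, 0.0663 → R0 = 2.6338
x·lx·mx: 0, 1.0404, 0.888, 1.62, 0.9672, 1.026, 0.5766, 0.4641 → Σ = 6.5823
T = 6.5823 / 2.6338 = 2.499165… → 2.50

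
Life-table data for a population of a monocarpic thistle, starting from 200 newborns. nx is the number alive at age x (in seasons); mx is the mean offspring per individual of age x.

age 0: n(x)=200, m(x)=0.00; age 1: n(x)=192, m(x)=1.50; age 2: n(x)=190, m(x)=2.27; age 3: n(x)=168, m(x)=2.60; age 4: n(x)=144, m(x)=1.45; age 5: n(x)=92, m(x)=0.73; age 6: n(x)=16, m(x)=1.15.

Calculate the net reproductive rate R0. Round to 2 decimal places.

7.25

lx = nx/n0 = nx/200: 1, 0.96, 0.95, 0.84, 0.72, 0.46, 0.08
lx·mx by age: 0, 1.44, 2.1565, 2.184, 1.044, 0.3358, 0.092
R0 = Σ lx·mx = 7.2523 → 7.25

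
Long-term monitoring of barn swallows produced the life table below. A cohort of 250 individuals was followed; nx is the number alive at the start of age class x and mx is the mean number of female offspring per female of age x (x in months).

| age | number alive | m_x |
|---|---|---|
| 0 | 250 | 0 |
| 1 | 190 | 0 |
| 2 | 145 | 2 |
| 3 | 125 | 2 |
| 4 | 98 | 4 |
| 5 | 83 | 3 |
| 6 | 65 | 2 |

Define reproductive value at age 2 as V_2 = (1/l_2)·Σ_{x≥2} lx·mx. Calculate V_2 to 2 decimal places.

9.04

lx = nx/n0 = nx/250: 1, 0.76, 0.58, 0.5, 0.392, 0.332, 0.26
lx·mx for x ≥ 2: 1.16, 1, 1.568, 0.996, 0.52 → sum = 5.244
V_2 = 5.244 / l_2 = 5.244 / 0.58 = 9.041379… → 9.04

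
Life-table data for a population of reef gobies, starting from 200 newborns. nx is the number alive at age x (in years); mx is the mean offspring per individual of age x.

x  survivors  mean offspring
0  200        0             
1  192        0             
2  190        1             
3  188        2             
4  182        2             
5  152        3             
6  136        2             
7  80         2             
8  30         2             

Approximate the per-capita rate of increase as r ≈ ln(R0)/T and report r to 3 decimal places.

lx = nx/n0 = nx/200: 1, 0.96, 0.95, 0.94, 0.91, 0.76, 0.68, 0.4, 0.15
R0 = Σ lx·mx = 0 + 0 + 0.95 + 1.88 + 1.82 + 2.28 + 1.36 + 0.8 + 0.3 = 9.39
Σ x·lx·mx = 42.38; T = 42.38/9.39 = 4.51331…
r ≈ ln(R0)/T = ln(9.39)/4.51331… = 0.49623… → 0.496

0.496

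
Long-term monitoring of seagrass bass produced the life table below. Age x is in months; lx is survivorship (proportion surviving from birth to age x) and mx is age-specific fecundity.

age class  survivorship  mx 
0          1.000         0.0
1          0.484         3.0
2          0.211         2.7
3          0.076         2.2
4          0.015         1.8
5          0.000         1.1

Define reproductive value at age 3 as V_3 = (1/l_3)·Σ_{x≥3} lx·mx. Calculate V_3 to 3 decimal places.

2.555

lx·mx for x ≥ 3: 0.1672, 0.027, 0 → sum = 0.1942
V_3 = 0.1942 / l_3 = 0.1942 / 0.076 = 2.555263… → 2.555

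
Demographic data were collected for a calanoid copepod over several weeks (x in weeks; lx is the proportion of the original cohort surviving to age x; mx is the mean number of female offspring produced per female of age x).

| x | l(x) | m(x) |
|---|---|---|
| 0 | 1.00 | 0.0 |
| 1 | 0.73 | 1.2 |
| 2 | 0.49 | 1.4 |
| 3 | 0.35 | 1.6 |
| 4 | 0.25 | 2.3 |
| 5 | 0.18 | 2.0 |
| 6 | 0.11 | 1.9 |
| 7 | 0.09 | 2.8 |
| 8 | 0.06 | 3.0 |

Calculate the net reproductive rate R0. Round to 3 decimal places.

lx·mx by age: 0, 0.876, 0.686, 0.56, 0.575, 0.36, 0.209, 0.252, 0.18
R0 = Σ lx·mx = 3.698 → 3.698

3.698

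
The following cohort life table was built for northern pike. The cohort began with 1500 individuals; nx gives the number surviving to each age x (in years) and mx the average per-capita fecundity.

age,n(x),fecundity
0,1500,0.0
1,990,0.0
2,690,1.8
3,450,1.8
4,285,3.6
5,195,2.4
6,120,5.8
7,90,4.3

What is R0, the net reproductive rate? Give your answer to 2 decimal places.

lx = nx/n0 = nx/1500: 1, 0.66, 0.46, 0.3, 0.19, 0.13, 0.08, 0.06
lx·mx by age: 0, 0, 0.828, 0.54, 0.684, 0.312, 0.464, 0.258
R0 = Σ lx·mx = 3.086 → 3.09

3.09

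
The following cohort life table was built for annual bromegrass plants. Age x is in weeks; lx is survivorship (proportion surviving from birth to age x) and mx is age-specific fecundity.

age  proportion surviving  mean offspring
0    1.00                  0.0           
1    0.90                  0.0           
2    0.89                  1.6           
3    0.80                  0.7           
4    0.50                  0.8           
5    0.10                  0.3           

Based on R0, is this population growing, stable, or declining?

R0 = Σ lx·mx = 0 + 0 + 1.424 + 0.56 + 0.4 + 0.03 = 2.414
R0 > 1, so the population is growing.

growing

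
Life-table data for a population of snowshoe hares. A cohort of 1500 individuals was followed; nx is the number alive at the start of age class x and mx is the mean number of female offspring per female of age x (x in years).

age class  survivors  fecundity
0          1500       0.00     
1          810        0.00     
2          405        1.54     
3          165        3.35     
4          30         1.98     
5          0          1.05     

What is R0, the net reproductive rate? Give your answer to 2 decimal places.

0.82

lx = nx/n0 = nx/1500: 1, 0.54, 0.27, 0.11, 0.02, 0
lx·mx by age: 0, 0, 0.4158, 0.3685, 0.0396, 0
R0 = Σ lx·mx = 0.8239 → 0.82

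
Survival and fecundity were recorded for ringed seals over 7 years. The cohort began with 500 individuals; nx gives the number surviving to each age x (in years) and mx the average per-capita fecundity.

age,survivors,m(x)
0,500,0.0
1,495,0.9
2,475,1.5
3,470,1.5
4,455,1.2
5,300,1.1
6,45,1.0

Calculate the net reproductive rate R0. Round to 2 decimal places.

5.57

lx = nx/n0 = nx/500: 1, 0.99, 0.95, 0.94, 0.91, 0.6, 0.09
lx·mx by age: 0, 0.891, 1.425, 1.41, 1.092, 0.66, 0.09
R0 = Σ lx·mx = 5.568 → 5.57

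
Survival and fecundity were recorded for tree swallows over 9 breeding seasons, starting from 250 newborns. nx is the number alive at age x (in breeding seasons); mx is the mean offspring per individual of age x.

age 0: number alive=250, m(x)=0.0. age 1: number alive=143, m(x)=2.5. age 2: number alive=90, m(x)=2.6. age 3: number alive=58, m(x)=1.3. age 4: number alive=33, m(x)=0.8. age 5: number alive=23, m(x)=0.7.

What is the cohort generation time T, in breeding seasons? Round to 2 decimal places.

1.74

lx = nx/n0 = nx/250: 1, 0.572, 0.36, 0.232, 0.132, 0.092
lx·mx: 0, 1.43, 0.936, 0.3016, 0.1056, 0.0644 → R0 = 2.8376
x·lx·mx: 0, 1.43, 1.872, 0.9048, 0.4224, 0.322 → Σ = 4.9512
T = 4.9512 / 2.8376 = 1.744855… → 1.74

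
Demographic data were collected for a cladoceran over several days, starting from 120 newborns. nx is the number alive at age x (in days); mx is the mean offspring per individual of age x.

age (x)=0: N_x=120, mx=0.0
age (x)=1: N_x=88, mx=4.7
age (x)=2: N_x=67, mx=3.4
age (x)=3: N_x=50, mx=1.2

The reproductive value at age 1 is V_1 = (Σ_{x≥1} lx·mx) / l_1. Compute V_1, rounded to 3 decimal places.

lx = nx/n0 = nx/120: 1, 0.73333…, 0.55833…, 0.41667…
lx·mx for x ≥ 1: 3.446667…, 1.898333…, 0.5… → sum = 5.845…
V_1 = 5.845… / l_1 = 5.845… / 0.733333… = 7.970455… → 7.970

7.970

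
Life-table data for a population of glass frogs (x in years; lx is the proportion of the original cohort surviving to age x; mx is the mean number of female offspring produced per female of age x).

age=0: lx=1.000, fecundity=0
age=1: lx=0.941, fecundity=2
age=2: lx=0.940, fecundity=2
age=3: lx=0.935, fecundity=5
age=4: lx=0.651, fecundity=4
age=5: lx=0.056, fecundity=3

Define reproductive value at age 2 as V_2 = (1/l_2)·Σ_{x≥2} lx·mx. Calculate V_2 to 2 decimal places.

lx·mx for x ≥ 2: 1.88, 4.675, 2.604, 0.168 → sum = 9.327
V_2 = 9.327 / l_2 = 9.327 / 0.94 = 9.92234… → 9.92

9.92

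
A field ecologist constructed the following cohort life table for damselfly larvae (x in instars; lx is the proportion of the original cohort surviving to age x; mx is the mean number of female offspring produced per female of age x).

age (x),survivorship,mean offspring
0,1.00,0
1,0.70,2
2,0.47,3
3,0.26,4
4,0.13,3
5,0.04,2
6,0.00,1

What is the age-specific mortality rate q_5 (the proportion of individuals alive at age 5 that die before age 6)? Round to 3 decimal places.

q_5 = (l_5 − l_6) / l_5 = (0.04 − 0) / 0.04
     = 0.04 / 0.04 = 1 → 1.000

1.000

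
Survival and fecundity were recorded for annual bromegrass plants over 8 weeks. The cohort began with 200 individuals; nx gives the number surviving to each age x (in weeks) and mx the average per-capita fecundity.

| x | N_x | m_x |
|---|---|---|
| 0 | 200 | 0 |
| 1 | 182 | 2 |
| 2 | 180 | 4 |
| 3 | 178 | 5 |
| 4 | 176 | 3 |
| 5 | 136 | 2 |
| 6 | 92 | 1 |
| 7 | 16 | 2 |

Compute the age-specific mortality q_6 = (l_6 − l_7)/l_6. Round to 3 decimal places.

0.826

lx = nx/n0 = nx/200: 1, 0.91, 0.9, 0.89, 0.88, 0.68, 0.46, 0.08
q_6 = (l_6 − l_7) / l_6 = (0.46 − 0.08) / 0.46
     = 0.38 / 0.46 = 0.826087… → 0.826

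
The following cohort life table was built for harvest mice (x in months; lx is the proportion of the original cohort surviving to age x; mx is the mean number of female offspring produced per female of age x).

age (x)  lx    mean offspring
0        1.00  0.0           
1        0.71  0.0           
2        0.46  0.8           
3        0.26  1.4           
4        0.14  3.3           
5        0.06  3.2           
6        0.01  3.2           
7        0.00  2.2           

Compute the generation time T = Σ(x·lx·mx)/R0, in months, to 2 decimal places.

3.40

lx·mx: 0, 0, 0.368, 0.364, 0.462, 0.192, 0.032, 0 → R0 = 1.418
x·lx·mx: 0, 0, 0.736, 1.092, 1.848, 0.96, 0.192, 0 → Σ = 4.828
T = 4.828 / 1.418 = 3.404795… → 3.40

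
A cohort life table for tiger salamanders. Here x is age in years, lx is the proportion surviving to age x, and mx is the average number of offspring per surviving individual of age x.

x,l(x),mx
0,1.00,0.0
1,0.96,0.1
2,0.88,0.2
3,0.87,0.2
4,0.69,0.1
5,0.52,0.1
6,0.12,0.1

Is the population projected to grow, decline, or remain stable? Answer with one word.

R0 = Σ lx·mx = 0 + 0.096 + 0.176 + 0.174 + 0.069 + 0.052 + 0.012 = 0.579
R0 < 1, so the population is declining.

declining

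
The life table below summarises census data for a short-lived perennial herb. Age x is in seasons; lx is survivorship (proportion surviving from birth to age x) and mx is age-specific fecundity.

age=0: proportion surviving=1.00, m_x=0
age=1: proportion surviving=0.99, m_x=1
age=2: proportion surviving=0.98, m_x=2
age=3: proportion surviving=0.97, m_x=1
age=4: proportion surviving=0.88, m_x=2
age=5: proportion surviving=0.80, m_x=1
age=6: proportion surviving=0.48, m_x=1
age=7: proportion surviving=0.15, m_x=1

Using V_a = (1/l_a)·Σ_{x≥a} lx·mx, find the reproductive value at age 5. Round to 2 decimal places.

lx·mx for x ≥ 5: 0.8, 0.48, 0.15 → sum = 1.43
V_5 = 1.43 / l_5 = 1.43 / 0.8 = 1.7875 → 1.79

1.79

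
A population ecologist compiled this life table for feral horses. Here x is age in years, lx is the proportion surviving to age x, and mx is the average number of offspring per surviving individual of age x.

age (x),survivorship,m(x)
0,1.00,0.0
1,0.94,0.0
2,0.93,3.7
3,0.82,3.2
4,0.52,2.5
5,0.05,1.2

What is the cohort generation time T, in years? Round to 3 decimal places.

2.728

lx·mx: 0, 0, 3.441, 2.624, 1.3, 0.06 → R0 = 7.425
x·lx·mx: 0, 0, 6.882, 7.872, 5.2, 0.3 → Σ = 20.254
T = 20.254 / 7.425 = 2.727811… → 2.728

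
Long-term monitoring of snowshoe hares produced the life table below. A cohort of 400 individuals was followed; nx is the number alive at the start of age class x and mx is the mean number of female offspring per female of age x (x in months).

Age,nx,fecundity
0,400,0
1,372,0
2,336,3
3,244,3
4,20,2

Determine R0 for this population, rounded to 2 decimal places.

4.45

lx = nx/n0 = nx/400: 1, 0.93, 0.84, 0.61, 0.05
lx·mx by age: 0, 0, 2.52, 1.83, 0.1
R0 = Σ lx·mx = 4.45 → 4.45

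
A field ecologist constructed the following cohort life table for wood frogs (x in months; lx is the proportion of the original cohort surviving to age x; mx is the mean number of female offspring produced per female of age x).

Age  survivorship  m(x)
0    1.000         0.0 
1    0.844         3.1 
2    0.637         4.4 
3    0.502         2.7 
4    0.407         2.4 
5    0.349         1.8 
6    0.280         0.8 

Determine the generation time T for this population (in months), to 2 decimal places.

lx·mx: 0, 2.6164, 2.8028, 1.3554, 0.9768, 0.6282, 0.224 → R0 = 8.6036
x·lx·mx: 0, 2.6164, 5.6056, 4.0662, 3.9072, 3.141, 1.344 → Σ = 20.6804
T = 20.6804 / 8.6036 = 2.403691… → 2.40

2.40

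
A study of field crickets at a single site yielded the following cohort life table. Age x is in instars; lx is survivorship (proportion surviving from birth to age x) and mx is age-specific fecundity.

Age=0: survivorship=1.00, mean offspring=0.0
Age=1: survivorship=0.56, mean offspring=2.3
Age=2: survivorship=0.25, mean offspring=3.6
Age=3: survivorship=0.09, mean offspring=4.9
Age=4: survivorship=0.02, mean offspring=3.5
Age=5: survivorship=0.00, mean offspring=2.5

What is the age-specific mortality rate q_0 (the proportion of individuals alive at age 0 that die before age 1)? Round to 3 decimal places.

q_0 = (l_0 − l_1) / l_0 = (1 − 0.56) / 1
     = 0.44 / 1 = 0.44 → 0.440

0.440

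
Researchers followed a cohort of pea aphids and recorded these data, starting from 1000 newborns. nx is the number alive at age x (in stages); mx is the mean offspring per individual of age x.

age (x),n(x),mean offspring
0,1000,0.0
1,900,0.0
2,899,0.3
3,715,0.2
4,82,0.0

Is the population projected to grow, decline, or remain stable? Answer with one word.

declining

lx = nx/n0 = nx/1000: 1, 0.9, 0.899, 0.715, 0.082
R0 = Σ lx·mx = 0 + 0 + 0.2697 + 0.143 + 0 = 0.4127
R0 < 1, so the population is declining.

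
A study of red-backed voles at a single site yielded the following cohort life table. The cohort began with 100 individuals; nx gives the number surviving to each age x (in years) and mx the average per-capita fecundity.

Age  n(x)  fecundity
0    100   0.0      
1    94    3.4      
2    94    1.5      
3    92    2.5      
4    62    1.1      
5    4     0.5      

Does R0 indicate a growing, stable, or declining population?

growing

lx = nx/n0 = nx/100: 1, 0.94, 0.94, 0.92, 0.62, 0.04
R0 = Σ lx·mx = 0 + 3.196 + 1.41 + 2.3 + 0.682 + 0.02 = 7.608
R0 > 1, so the population is growing.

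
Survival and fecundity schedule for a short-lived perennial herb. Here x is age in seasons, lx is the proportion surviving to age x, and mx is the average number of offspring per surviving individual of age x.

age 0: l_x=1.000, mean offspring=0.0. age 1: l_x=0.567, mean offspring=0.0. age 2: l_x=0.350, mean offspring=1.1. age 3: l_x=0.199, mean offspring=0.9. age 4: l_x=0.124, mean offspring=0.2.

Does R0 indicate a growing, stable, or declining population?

R0 = Σ lx·mx = 0 + 0 + 0.385 + 0.1791 + 0.0248 = 0.5889
R0 < 1, so the population is declining.

declining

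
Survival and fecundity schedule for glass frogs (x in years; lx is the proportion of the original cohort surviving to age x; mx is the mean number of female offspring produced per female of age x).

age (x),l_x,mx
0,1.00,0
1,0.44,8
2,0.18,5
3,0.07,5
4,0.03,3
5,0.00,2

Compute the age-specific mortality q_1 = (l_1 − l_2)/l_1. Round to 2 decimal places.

0.59

q_1 = (l_1 − l_2) / l_1 = (0.44 − 0.18) / 0.44
     = 0.26 / 0.44 = 0.590909… → 0.59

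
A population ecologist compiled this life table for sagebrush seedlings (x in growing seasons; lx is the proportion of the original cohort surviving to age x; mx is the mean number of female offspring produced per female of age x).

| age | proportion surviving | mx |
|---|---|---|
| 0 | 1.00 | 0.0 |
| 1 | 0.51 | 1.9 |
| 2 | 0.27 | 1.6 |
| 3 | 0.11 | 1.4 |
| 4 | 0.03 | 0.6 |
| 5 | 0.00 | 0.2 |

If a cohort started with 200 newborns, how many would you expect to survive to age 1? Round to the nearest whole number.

Expected survivors = N0 · l_1 = 200 × 0.51 = 102 → 102

102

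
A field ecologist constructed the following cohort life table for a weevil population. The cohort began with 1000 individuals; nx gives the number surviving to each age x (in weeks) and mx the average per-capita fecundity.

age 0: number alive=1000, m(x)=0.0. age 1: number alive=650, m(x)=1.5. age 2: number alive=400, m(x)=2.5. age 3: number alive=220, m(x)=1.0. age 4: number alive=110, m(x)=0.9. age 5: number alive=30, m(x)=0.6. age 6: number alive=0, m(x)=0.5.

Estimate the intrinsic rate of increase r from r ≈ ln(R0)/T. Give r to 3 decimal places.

lx = nx/n0 = nx/1000: 1, 0.65, 0.4, 0.22, 0.11, 0.03, 0
R0 = Σ lx·mx = 0 + 0.975 + 1 + 0.22 + 0.099 + 0.018 + 0 = 2.312
Σ x·lx·mx = 4.121; T = 4.121/2.312 = 1.78244…
r ≈ ln(R0)/T = ln(2.312)/1.78244… = 0.47021… → 0.470

0.470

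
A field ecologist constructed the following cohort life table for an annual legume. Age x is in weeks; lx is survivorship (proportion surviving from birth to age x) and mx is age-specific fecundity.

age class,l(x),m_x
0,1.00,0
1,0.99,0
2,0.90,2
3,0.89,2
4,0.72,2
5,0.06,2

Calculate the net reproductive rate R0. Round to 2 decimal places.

lx·mx by age: 0, 0, 1.8, 1.78, 1.44, 0.12
R0 = Σ lx·mx = 5.14 → 5.14

5.14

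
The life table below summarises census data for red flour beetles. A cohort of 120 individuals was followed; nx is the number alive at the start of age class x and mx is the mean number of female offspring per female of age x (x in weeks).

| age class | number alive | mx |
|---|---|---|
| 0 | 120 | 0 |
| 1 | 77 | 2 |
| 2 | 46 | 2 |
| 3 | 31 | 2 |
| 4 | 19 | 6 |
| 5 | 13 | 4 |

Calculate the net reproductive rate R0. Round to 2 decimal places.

lx = nx/n0 = nx/120: 1, 0.64167…, 0.38333…, 0.25833…, 0.15833…, 0.10833…
lx·mx by age: 0, 1.283333…, 0.766667…, 0.516667…, 0.95…, 0.433333…
R0 = Σ lx·mx = 3.95… → 3.95

3.95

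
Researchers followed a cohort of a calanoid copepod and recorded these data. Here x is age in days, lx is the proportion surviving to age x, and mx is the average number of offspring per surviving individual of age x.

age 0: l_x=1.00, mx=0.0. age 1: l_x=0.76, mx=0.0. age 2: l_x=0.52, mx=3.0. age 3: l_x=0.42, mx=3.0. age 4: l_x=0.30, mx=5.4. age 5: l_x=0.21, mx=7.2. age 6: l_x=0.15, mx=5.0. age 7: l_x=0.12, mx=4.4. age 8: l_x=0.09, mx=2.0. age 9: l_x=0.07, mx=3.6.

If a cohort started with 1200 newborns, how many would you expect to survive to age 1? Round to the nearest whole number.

912

Expected survivors = N0 · l_1 = 1200 × 0.76 = 912 → 912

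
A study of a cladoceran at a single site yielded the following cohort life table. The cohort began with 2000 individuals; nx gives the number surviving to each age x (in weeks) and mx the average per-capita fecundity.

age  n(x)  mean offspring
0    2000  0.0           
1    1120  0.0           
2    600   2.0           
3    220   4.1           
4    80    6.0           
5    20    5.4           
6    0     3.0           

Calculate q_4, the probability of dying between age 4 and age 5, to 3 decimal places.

0.750

lx = nx/n0 = nx/2000: 1, 0.56, 0.3, 0.11, 0.04, 0.01, 0
q_4 = (l_4 − l_5) / l_4 = (0.04 − 0.01) / 0.04
     = 0.03 / 0.04 = 0.75 → 0.750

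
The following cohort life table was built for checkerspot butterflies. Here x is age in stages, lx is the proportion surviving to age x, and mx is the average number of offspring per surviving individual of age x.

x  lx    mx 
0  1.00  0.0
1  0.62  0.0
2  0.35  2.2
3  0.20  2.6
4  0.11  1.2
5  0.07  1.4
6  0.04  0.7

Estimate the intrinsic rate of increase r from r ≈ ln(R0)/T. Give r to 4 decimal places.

0.1578

R0 = Σ lx·mx = 0 + 0 + 0.77 + 0.52 + 0.132 + 0.098 + 0.028 = 1.548
Σ x·lx·mx = 4.286; T = 4.286/1.548 = 2.76873…
r ≈ ln(R0)/T = ln(1.548)/2.76873… = 0.157821… → 0.1578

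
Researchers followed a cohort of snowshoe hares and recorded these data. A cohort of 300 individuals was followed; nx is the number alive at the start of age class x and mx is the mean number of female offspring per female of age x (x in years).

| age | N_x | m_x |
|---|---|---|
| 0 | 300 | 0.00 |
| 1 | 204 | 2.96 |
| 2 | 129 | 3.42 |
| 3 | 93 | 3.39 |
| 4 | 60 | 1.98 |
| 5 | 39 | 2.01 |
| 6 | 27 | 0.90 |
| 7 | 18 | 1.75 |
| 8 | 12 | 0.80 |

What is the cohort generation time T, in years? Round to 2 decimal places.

2.31

lx = nx/n0 = nx/300: 1, 0.68, 0.43, 0.31, 0.2, 0.13, 0.09, 0.06, 0.04
lx·mx: 0, 2.0128, 1.4706, 1.0509, 0.396, 0.2613, 0.081, 0.105, 0.032 → R0 = 5.4096
x·lx·mx: 0, 2.0128, 2.9412, 3.1527, 1.584, 1.3065, 0.486, 0.735, 0.256 → Σ = 12.4742
T = 12.4742 / 5.4096 = 2.305938… → 2.31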